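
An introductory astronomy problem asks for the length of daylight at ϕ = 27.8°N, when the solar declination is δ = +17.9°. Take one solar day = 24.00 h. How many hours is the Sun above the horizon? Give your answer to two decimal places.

13.31 h

cos h₀ = −tan ϕ · tan δ = −tan(+27.8°) × tan(+17.900°) = -0.1703, so h₀ = 1.7419 rad = 99.80°.
Daylight = 2h₀/(2π) × 24.00 h = (1.7419/π) × 24.00 = 13.31 h.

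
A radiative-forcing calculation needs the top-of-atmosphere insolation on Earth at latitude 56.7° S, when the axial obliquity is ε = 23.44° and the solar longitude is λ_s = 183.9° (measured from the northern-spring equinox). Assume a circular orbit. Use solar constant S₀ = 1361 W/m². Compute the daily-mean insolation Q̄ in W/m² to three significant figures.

Solar declination: sin δ = sin ε · sin λ_s = sin 23.44° × sin 183.9° = -0.02706, so δ = -1.550°.
cos H₀ = −tan(-56.7°) tan(-1.550°) = -0.0412, H₀ = 1.6120 rad.
Bracket: H₀ sin φ sin δ + cos φ cos δ sin H₀ = 1.6120×-0.83581×-0.02706 + 0.54902×0.99963×0.99915 = 0.036459 + 0.548350 = 0.584809.
Q̄ = (S₀/π) × [bracket] = (1361/π) × 0.584809 = 253.4 W/m².

Q̄ ≈ 253 W/m²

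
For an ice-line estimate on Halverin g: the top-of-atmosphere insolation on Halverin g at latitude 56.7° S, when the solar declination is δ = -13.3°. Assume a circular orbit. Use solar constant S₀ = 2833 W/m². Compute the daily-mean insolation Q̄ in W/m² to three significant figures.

Q̄ ≈ 786 W/m²

cos H₀ = −tan(-56.7°) tan(-13.300°) = -0.3599, H₀ = 1.9389 rad.
Bracket: H₀ sin φ sin δ + cos φ cos δ sin H₀ = 1.9389×-0.83581×-0.23005 + 0.54902×0.97318×0.93300 = 0.372808 + 0.498497 = 0.871305.
Q̄ = (S₀/π) × [bracket] = (2833/π) × 0.871305 = 785.7 W/m².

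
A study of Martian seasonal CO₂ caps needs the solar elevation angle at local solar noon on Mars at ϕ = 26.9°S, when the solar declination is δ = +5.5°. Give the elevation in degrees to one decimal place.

57.6°

At local noon the hour angle is zero, so the zenith angle equals |ϕ − δ| = |-26.9° − (+5.500°)| = 32.400°.
Elevation = 90° − 32.400° = 57.6°.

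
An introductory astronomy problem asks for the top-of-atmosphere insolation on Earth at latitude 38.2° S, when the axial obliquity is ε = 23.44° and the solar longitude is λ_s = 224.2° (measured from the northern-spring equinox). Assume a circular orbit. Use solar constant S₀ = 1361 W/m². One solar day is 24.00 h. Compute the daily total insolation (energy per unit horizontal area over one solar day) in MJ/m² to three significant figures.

Solar declination: sin δ = sin ε · sin λ_s = sin 23.44° × sin 224.2° = -0.27732, so δ = -16.101°.
cos H₀ = −tan(-38.2°) tan(-16.101°) = -0.2271, H₀ = 1.7999 rad.
Bracket: H₀ sin φ sin δ + cos φ cos δ sin H₀ = 1.7999×-0.61841×-0.27732 + 0.78586×0.96078×0.97386 = 0.308678 + 0.735302 = 1.043980.
Q̄ = (S₀/π) × [bracket] = (1361/π) × 1.043980 = 452.27 W/m².
Daily total = Q̄ × 24.00 h × 3600 s/h = 452.27 × 24.00 × 3600 / 10⁶ = 39.08 MJ/m².

39.1 MJ/m²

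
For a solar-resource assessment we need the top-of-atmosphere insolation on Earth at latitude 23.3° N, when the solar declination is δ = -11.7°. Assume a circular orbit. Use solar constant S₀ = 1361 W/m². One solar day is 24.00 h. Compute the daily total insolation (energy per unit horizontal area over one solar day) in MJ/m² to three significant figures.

cos H₀ = −tan(+23.3°) tan(-11.700°) = 0.0892, H₀ = 1.4815 rad.
Bracket: H₀ sin φ sin δ + cos φ cos δ sin H₀ = 1.4815×0.39555×-0.20279 + 0.91845×0.97922×0.99601 = -0.118836 + 0.895776 = 0.776940.
Q̄ = (S₀/π) × [bracket] = (1361/π) × 0.776940 = 336.59 W/m².
Daily total = Q̄ × 24.00 h × 3600 s/h = 336.59 × 24.00 × 3600 / 10⁶ = 29.08 MJ/m².

29.1 MJ/m²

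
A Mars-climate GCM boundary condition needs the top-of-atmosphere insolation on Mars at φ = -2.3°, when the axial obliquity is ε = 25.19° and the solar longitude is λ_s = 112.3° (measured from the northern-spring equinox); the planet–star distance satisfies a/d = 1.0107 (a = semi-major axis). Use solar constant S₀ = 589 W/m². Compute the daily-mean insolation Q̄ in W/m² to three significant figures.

Q̄ ≈ 171 W/m²

Solar declination: sin δ = sin ε · sin λ_s = sin 25.19° × sin 112.3° = 0.39379, so δ = +23.190°.
cos H₀ = −tan(-2.3°) tan(+23.190°) = 0.0172, H₀ = 1.5536 rad.
Bracket: H₀ sin φ sin δ + cos φ cos δ sin H₀ = 1.5536×-0.04013×0.39379 + 0.99919×0.91920×0.99985 = -0.024551 + 0.918318 = 0.893767.
Inverse-square distance factor (a/d)² = 1.0107² = 1.021514.
Q̄ = (S₀/π) × 1.021514 × [bracket] = (589/π) × 1.021514 × 0.893767 = 171.2 W/m².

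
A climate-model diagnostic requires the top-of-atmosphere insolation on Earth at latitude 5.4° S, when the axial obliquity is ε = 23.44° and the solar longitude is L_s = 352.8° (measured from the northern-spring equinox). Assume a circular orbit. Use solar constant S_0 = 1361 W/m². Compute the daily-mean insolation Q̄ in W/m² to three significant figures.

Solar declination: sin δ = sin ε · sin L_s = sin 23.44° × sin 352.8° = -0.04986, so δ = -2.858°.
cos h₀ = −tan(-5.4°) tan(-2.858°) = -0.0047, h₀ = 1.5755 rad.
Bracket: h₀ sin ϕ sin δ + cos ϕ cos δ sin h₀ = 1.5755×-0.09411×-0.04986 + 0.99556×0.99876×0.99999 = 0.007393 + 0.994316 = 1.001709.
Q̄ = (S_0/π) × [bracket] = (1361/π) × 1.001709 = 434.0 W/m².

Q̄ ≈ 434 W/m²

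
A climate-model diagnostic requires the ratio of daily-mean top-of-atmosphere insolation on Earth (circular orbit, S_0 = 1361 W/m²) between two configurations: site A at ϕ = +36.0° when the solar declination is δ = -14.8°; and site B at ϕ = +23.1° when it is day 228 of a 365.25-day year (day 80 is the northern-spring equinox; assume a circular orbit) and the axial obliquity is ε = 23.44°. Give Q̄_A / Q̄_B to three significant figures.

— Configuration A (ϕ=+36.0°):
cos h₀ = −tan(+36.0°) tan(-14.800°) = 0.1920, h₀ = 1.3776 rad.
Bracket: h₀ sin ϕ sin δ + cos ϕ cos δ sin h₀ = 1.3776×0.58779×-0.25545 + 0.80902×0.96682×0.98140 = -0.206848 + 0.767628 = 0.560780.
Q̄ = (S_0/π) × [bracket] = (1361/π) × 0.560780 = 242.94 W/m².
— Configuration B (ϕ=+23.1°):
Solar longitude: L_s = 360° × (228 − 80)/365.25 = 145.873°.
sin δ = sin 23.44° × sin 145.873° = 0.22317, so δ = +12.895°.
cos h₀ = −tan(+23.1°) tan(+12.895°) = -0.0977, h₀ = 1.6686 rad.
Bracket: h₀ sin ϕ sin δ + cos ϕ cos δ sin h₀ = 1.6686×0.39234×0.22317 + 0.91982×0.97478×0.99522 = 0.146100 + 0.892336 = 1.038436.
Q̄ = (S_0/π) × [bracket] = (1361/π) × 1.038436 = 449.87 W/m².
Ratio Q̄_A / Q̄_B = 242.94 / 449.87 = 0.5400.

Q̄_A / Q̄_B ≈ 0.540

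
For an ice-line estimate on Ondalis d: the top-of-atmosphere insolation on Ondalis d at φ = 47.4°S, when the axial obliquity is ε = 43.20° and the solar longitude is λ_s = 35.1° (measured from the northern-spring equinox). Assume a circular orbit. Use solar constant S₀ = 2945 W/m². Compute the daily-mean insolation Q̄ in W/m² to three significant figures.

Solar declination: sin δ = sin ε · sin λ_s = sin 43.20° × sin 35.1° = 0.39362, so δ = +23.180°.
cos H₀ = −tan(-47.4°) tan(+23.180°) = 0.4656, H₀ = 1.0864 rad.
Bracket: H₀ sin φ sin δ + cos φ cos δ sin H₀ = 1.0864×-0.73610×0.39362 + 0.67688×0.91927×0.88497 = -0.314778 + 0.550660 = 0.235882.
Q̄ = (S₀/π) × [bracket] = (2945/π) × 0.235882 = 221.1 W/m².

Q̄ ≈ 221 W/m²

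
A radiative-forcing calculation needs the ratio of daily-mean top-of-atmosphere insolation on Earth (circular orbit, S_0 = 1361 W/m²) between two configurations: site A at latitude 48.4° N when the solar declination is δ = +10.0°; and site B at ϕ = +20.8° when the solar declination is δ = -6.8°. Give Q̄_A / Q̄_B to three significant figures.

— Configuration A (ϕ=+48.4°):
cos h₀ = −tan(+48.4°) tan(+10.000°) = -0.1986, h₀ = 1.7707 rad.
Bracket: h₀ sin ϕ sin δ + cos ϕ cos δ sin h₀ = 1.7707×0.74780×0.17365 + 0.66393×0.98481×0.98008 = 0.229935 + 0.640820 = 0.870755.
Q̄ = (S_0/π) × [bracket] = (1361/π) × 0.870755 = 377.23 W/m².
— Configuration B (ϕ=+20.8°):
cos h₀ = −tan(+20.8°) tan(-6.800°) = 0.0453, h₀ = 1.5255 rad.
Bracket: h₀ sin ϕ sin δ + cos ϕ cos δ sin h₀ = 1.5255×0.35511×-0.11840 + 0.93483×0.99297×0.99897 = -0.064140 + 0.927302 = 0.863162.
Q̄ = (S_0/π) × [bracket] = (1361/π) × 0.863162 = 373.94 W/m².
Ratio Q̄_A / Q̄_B = 377.23 / 373.94 = 1.009.

Q̄_A / Q̄_B ≈ 1.01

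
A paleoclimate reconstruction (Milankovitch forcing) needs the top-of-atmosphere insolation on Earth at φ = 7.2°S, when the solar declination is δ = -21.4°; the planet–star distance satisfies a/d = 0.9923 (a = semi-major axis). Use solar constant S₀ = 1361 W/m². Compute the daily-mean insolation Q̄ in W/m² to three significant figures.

cos H₀ = −tan(-7.2°) tan(-21.400°) = -0.0495, H₀ = 1.6203 rad.
Bracket: H₀ sin φ sin δ + cos φ cos δ sin H₀ = 1.6203×-0.12533×-0.36488 + 0.99211×0.93106×0.99877 = 0.074097 + 0.922578 = 0.996675.
Inverse-square distance factor (a/d)² = 0.9923² = 0.984659.
Q̄ = (S₀/π) × 0.984659 × [bracket] = (1361/π) × 0.984659 × 0.996675 = 425.2 W/m².

Q̄ ≈ 425 W/m²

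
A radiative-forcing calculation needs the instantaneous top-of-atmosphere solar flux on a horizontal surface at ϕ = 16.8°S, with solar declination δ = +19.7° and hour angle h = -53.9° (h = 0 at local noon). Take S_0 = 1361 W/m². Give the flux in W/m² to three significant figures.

590 W/m²

cos θ_z = sin ϕ sin δ + cos ϕ cos δ cos h = -0.097431 + 0.531036 = 0.433605.
Flux = S_0 · cos θ_z = 1361 × 0.433605 = 590.1 W/m².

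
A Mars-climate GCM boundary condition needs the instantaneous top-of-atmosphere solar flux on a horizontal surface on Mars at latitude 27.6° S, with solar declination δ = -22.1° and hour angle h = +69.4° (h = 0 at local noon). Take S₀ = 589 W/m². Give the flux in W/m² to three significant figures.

273 W/m²

cos θ_z = sin φ sin δ + cos φ cos δ cos h = 0.174303 + 0.288895 = 0.463198.
Flux = S₀ · cos θ_z = 589 × 0.463198 = 272.8 W/m².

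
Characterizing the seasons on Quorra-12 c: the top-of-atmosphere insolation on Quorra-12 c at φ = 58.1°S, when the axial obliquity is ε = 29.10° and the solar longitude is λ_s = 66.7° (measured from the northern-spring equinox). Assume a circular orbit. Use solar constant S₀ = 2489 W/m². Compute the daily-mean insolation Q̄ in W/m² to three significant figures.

Q̄ ≈ 31.4 W/m²

Solar declination: sin δ = sin ε · sin λ_s = sin 29.10° × sin 66.7° = 0.44667, so δ = +26.530°.
cos H₀ = −tan(-58.1°) tan(+26.530°) = 0.8021, H₀ = 0.6400 rad.
Bracket: H₀ sin φ sin δ + cos φ cos δ sin H₀ = 0.6400×-0.84897×0.44667 + 0.52844×0.89470×0.59723 = -0.242694 + 0.282368 = 0.039674.
Q̄ = (S₀/π) × [bracket] = (2489/π) × 0.039674 = 31.43 W/m².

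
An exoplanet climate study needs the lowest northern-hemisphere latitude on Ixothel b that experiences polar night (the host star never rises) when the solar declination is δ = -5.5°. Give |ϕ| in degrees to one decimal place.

Polar night requires cos h₀ = −tan ϕ tan δ ≥ 1, i.e. tan ϕ tan δ ≤ −1.
The boundary is |tan ϕ| · |tan δ| = 1, so |ϕ| = 90° − |δ| = 90° − 5.5° = 84.5° in the northern hemisphere.

|ϕ| = 84.5°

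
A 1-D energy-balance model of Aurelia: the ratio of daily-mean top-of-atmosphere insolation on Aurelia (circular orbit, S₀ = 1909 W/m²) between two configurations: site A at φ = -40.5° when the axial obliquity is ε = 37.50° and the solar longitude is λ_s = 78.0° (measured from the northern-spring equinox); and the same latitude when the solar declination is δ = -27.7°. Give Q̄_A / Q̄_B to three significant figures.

Q̄_A / Q̄_B ≈ 0.107

— Configuration A (φ=-40.5°):
Solar declination: sin δ = sin ε · sin λ_s = sin 37.50° × sin 78.0° = 0.59546, so δ = +36.545°.
cos H₀ = −tan(-40.5°) tan(+36.545°) = 0.6330, H₀ = 0.8853 rad.
Bracket: H₀ sin φ sin δ + cos φ cos δ sin H₀ = 0.8853×-0.64945×0.59546 + 0.76041×0.80339×0.77413 = -0.342365 + 0.472920 = 0.130555.
Q̄ = (S₀/π) × [bracket] = (1909/π) × 0.130555 = 79.332 W/m².
— Configuration B (φ=-40.5°):
cos H₀ = −tan(-40.5°) tan(-27.700°) = -0.4484, H₀ = 2.0358 rad.
Bracket: H₀ sin φ sin δ + cos φ cos δ sin H₀ = 2.0358×-0.64945×-0.46484 + 0.76041×0.88539×0.89383 = 0.614588 + 0.601779 = 1.216367.
Q̄ = (S₀/π) × [bracket] = (1909/π) × 1.216367 = 739.13 W/m².
Ratio Q̄_A / Q̄_B = 79.332 / 739.13 = 0.1073.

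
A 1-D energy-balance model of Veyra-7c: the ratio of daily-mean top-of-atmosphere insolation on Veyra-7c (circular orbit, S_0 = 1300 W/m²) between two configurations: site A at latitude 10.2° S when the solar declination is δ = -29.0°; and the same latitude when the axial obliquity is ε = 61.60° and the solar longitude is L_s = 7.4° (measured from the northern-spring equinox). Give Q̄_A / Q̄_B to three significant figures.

Q̄_A / Q̄_B ≈ 1.06

— Configuration A (ϕ=-10.2°):
cos h₀ = −tan(-10.2°) tan(-29.000°) = -0.0997, h₀ = 1.6707 rad.
Bracket: h₀ sin ϕ sin δ + cos ϕ cos δ sin h₀ = 1.6707×-0.17708×-0.48481 + 0.98420×0.87462×0.99501 = 0.143430 + 0.856506 = 0.999936.
Q̄ = (S_0/π) × [bracket] = (1300/π) × 0.999936 = 413.78 W/m².
— Configuration B (ϕ=-10.2°):
Solar declination: sin δ = sin ε · sin L_s = sin 61.60° × sin 7.4° = 0.11329, so δ = +6.505°.
cos h₀ = −tan(-10.2°) tan(+6.505°) = 0.0205, h₀ = 1.5503 rad.
Bracket: h₀ sin ϕ sin δ + cos ϕ cos δ sin h₀ = 1.5503×-0.17708×0.11329 + 0.98420×0.99356×0.99979 = -0.031101 + 0.977656 = 0.946555.
Q̄ = (S_0/π) × [bracket] = (1300/π) × 0.946555 = 391.69 W/m².
Ratio Q̄_A / Q̄_B = 413.78 / 391.69 = 1.056.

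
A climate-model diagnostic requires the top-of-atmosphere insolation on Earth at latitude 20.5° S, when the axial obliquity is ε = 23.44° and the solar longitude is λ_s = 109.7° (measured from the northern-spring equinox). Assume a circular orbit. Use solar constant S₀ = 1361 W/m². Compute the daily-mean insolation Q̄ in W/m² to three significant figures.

Solar declination: sin δ = sin ε · sin λ_s = sin 23.44° × sin 109.7° = 0.37451, so δ = +21.994°.
cos H₀ = −tan(-20.5°) tan(+21.994°) = 0.1510, H₀ = 1.4192 rad.
Bracket: H₀ sin φ sin δ + cos φ cos δ sin H₀ = 1.4192×-0.35021×0.37451 + 0.93667×0.92722×0.98853 = -0.186138 + 0.858537 = 0.672399.
Q̄ = (S₀/π) × [bracket] = (1361/π) × 0.672399 = 291.3 W/m².

Q̄ ≈ 291 W/m²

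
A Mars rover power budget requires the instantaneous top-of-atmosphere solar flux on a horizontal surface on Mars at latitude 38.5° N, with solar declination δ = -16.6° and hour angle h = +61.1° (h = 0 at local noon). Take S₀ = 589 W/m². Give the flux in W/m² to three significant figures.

109 W/m²

cos θ_z = sin φ sin δ + cos φ cos δ cos h = -0.177845 + 0.362457 = 0.184612.
Flux = S₀ · cos θ_z = 589 × 0.184612 = 108.7 W/m².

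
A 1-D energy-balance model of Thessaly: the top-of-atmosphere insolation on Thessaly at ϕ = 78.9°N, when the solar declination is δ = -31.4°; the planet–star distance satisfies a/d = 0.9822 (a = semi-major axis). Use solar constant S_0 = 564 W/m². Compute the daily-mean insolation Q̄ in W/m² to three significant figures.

cos h₀ = −tan(+78.9°) tan(-31.400°) = 3.1112 ≥ 1 ⇒ polar night, h₀ = 0 and Q̄ = 0.
Inverse-square distance factor (a/d)² = 0.9822² = 0.964717.

Q̄ ≈ 0.00 W/m²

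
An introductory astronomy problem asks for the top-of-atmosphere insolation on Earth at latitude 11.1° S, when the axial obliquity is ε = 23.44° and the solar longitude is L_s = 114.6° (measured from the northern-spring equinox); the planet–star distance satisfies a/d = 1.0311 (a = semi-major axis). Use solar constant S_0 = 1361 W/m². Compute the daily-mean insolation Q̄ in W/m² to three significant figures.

Solar declination: sin δ = sin ε · sin L_s = sin 23.44° × sin 114.6° = 0.36168, so δ = +21.204°.
cos h₀ = −tan(-11.1°) tan(+21.204°) = 0.0761, h₀ = 1.4946 rad.
Bracket: h₀ sin ϕ sin δ + cos ϕ cos δ sin h₀ = 1.4946×-0.19252×0.36168 + 0.98129×0.93230×0.99710 = -0.104070 + 0.912204 = 0.808134.
Inverse-square distance factor (a/d)² = 1.0311² = 1.063167.
Q̄ = (S_0/π) × 1.063167 × [bracket] = (1361/π) × 1.063167 × 0.808134 = 372.2 W/m².

Q̄ ≈ 372 W/m²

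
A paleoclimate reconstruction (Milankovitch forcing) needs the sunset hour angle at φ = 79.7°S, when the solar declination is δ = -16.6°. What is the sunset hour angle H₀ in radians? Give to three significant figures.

H₀ = 3.14 rad

Sunrise equation: cos H₀ = −tan φ · tan δ = -1.6404 ≤ −1, so the Sun never sets (polar day) and H₀ = π.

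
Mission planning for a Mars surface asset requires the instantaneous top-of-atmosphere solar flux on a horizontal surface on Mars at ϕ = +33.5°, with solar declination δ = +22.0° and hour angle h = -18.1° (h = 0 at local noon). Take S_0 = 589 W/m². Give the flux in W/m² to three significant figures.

cos θ_z = sin ϕ sin δ + cos ϕ cos δ cos h = 0.206759 + 0.734906 = 0.941665.
Flux = S_0 · cos θ_z = 589 × 0.941665 = 554.6 W/m².

555 W/m²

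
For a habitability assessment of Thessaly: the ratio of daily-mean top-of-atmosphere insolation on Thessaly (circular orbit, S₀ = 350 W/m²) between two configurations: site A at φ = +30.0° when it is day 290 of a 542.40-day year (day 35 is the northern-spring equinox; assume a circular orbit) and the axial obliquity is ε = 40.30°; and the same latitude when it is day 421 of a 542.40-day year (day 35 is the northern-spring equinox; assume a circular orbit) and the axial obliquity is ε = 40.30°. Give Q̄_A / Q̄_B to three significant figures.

— Configuration A (φ=+30.0°):
Solar longitude: λ_s = 360° × (290 − 35)/542.40 = 169.248°.
sin δ = sin 40.30° × sin 169.248° = 0.12067, so δ = +6.931°.
cos H₀ = −tan(+30.0°) tan(+6.931°) = -0.0702, H₀ = 1.6410 rad.
Bracket: H₀ sin φ sin δ + cos φ cos δ sin H₀ = 1.6410×0.50000×0.12067 + 0.86603×0.99269×0.99753 = 0.099010 + 0.857576 = 0.956586.
Q̄ = (S₀/π) × [bracket] = (350/π) × 0.956586 = 106.57 W/m².
— Configuration B (φ=+30.0°):
Solar longitude: λ_s = 360° × (421 − 35)/542.40 = 256.195°.
sin δ = sin 40.30° × sin 256.195° = -0.62811, so δ = -38.910°.
cos H₀ = −tan(+30.0°) tan(-38.910°) = 0.4660, H₀ = 1.0860 rad.
Bracket: H₀ sin φ sin δ + cos φ cos δ sin H₀ = 1.0860×0.50000×-0.62811 + 0.86603×0.77813×0.88477 = -0.341064 + 0.596232 = 0.255168.
Q̄ = (S₀/π) × [bracket] = (350/π) × 0.255168 = 28.428 W/m².
Ratio Q̄_A / Q̄_B = 106.57 / 28.428 = 3.749.

Q̄_A / Q̄_B ≈ 3.75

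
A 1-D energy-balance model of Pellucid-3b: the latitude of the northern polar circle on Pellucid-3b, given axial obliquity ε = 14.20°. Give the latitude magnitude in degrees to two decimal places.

75.80°

The polar circle is the lowest latitude that experiences at least one full rotation of continuous daylight at the northern-summer solstice; it lies at |φ| = 90° − ε = 90° − 14.20° = 75.80°.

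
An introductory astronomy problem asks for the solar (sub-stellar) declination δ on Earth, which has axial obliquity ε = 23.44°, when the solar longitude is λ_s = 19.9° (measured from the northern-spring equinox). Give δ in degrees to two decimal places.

sin δ = sin ε · sin λ_s = sin 23.44° × sin 19.9° = 0.135399.
δ = arcsin(0.135399) = +7.78°.

δ = +7.78°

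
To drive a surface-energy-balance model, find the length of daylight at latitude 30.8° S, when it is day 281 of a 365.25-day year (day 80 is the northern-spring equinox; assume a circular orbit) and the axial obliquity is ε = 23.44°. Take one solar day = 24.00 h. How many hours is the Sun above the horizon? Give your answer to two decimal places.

Solar longitude: λ_s = 360° × (281 − 80)/365.25 = 198.111°.
sin δ = sin 23.44° × sin 198.111° = -0.12366, so δ = -7.103°.
cos H₀ = −tan φ · tan δ = −tan(-30.8°) × tan(-7.103°) = -0.0743, so H₀ = 1.6451 rad = 94.26°.
Daylight = 2H₀/(2π) × 24.00 h = (1.6451/π) × 24.00 = 12.57 h.

12.57 h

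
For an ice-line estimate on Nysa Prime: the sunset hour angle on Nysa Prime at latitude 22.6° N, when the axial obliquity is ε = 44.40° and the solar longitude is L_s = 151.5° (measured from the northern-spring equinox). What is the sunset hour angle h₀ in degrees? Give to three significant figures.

h₀ = 98.5°

Solar declination: sin δ = sin ε · sin L_s = sin 44.40° × sin 151.5° = 0.33385, so δ = +19.503°.
cos h₀ = −tan ϕ · tan δ = −tan(+22.6°) × tan(+19.503°) = -0.1474, so h₀ = 1.7188 rad = 98.48°.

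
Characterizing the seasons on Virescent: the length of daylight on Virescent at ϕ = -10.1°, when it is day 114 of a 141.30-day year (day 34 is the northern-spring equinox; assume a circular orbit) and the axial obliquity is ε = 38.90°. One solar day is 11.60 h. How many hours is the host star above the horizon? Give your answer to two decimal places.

Solar longitude: L_s = 360° × (114 − 34)/141.30 = 203.822°.
sin δ = sin 38.90° × sin 203.822° = -0.25363, so δ = -14.692°.
cos h₀ = −tan ϕ · tan δ = −tan(-10.1°) × tan(-14.692°) = -0.0467, so h₀ = 1.6175 rad = 92.68°.
Daylight = 2h₀/(2π) × 11.60 h = (1.6175/π) × 11.60 = 5.97 h.

5.97 h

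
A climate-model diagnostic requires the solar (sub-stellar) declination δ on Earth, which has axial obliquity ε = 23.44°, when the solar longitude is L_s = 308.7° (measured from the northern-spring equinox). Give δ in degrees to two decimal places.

δ = -18.09°

sin δ = sin ε · sin L_s = sin 23.44° × sin 308.7° = -0.310446.
δ = arcsin(-0.310446) = -18.09°.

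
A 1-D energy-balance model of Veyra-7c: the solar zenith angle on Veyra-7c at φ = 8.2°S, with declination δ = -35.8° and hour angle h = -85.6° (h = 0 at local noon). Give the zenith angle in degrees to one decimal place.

cos θ_z = sin φ sin δ + cos φ cos δ cos h = 0.083432 + 0.061588 = 0.145020.
θ_z = arccos(0.145020) = 81.7°.

θ_z = 81.7°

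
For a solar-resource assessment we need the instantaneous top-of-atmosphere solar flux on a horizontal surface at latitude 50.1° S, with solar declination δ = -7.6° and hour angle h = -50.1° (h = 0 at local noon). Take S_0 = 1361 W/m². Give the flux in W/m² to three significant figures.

693 W/m²

cos θ_z = sin ϕ sin δ + cos ϕ cos δ cos h = 0.101462 + 0.407843 = 0.509305.
Flux = S_0 · cos θ_z = 1361 × 0.509305 = 693.2 W/m².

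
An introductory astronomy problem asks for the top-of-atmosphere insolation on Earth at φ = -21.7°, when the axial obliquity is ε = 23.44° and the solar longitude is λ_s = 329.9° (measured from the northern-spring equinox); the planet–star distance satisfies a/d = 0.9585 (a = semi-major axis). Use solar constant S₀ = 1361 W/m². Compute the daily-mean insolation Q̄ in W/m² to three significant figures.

Q̄ ≈ 410 W/m²

Solar declination: sin δ = sin ε · sin λ_s = sin 23.44° × sin 329.9° = -0.19950, so δ = -11.507°.
cos H₀ = −tan(-21.7°) tan(-11.507°) = -0.0810, H₀ = 1.6519 rad.
Bracket: H₀ sin φ sin δ + cos φ cos δ sin H₀ = 1.6519×-0.36975×-0.19950 + 0.92913×0.97990×0.99671 = 0.121853 + 0.907459 = 1.029312.
Inverse-square distance factor (a/d)² = 0.9585² = 0.918722.
Q̄ = (S₀/π) × 0.918722 × [bracket] = (1361/π) × 0.918722 × 1.029312 = 409.7 W/m².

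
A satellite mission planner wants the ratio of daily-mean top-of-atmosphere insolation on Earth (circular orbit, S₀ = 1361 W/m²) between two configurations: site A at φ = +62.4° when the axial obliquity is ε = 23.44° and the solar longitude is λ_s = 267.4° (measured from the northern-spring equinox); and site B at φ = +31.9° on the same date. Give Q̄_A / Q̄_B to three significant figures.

Q̄_A / Q̄_B ≈ 0.0602

— Configuration A (φ=+62.4°):
Solar declination: sin δ = sin ε · sin λ_s = sin 23.44° × sin 267.4° = -0.39738, so δ = -23.414°.
cos H₀ = −tan(+62.4°) tan(-23.414°) = 0.8283, H₀ = 0.5947 rad.
Bracket: H₀ sin φ sin δ + cos φ cos δ sin H₀ = 0.5947×0.88620×-0.39738 + 0.46330×0.91765×0.56025 = -0.209428 + 0.238189 = 0.028761.
Q̄ = (S₀/π) × [bracket] = (1361/π) × 0.028761 = 12.460 W/m².
— Configuration B (φ=+31.9°):
cos H₀ = −tan(+31.9°) tan(-23.414°) = 0.2695, H₀ = 1.2979 rad.
Bracket: H₀ sin φ sin δ + cos φ cos δ sin H₀ = 1.2979×0.52844×-0.39738 + 0.84897×0.91765×0.96299 = -0.272548 + 0.750224 = 0.477676.
Q̄ = (S₀/π) × [bracket] = (1361/π) × 0.477676 = 206.94 W/m².
Ratio Q̄_A / Q̄_B = 12.460 / 206.94 = 0.06021.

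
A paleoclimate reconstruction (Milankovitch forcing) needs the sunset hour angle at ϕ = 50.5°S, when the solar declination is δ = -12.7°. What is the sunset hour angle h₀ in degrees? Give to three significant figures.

h₀ = 106°

cos h₀ = −tan ϕ · tan δ = −tan(-50.5°) × tan(-12.700°) = -0.2734, so h₀ = 1.8477 rad = 105.87°.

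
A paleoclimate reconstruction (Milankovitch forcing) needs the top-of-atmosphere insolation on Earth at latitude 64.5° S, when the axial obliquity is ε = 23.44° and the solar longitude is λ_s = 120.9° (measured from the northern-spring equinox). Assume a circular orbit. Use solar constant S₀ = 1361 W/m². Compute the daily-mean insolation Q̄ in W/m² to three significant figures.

Solar declination: sin δ = sin ε · sin λ_s = sin 23.44° × sin 120.9° = 0.34133, so δ = +19.958°.
cos H₀ = −tan(-64.5°) tan(+19.958°) = 0.7613, H₀ = 0.7054 rad.
Bracket: H₀ sin φ sin δ + cos φ cos δ sin H₀ = 0.7054×-0.90259×0.34133 + 0.43051×0.93994×0.64836 = -0.217320 + 0.262361 = 0.045041.
Q̄ = (S₀/π) × [bracket] = (1361/π) × 0.045041 = 19.51 W/m².

Q̄ ≈ 19.5 W/m²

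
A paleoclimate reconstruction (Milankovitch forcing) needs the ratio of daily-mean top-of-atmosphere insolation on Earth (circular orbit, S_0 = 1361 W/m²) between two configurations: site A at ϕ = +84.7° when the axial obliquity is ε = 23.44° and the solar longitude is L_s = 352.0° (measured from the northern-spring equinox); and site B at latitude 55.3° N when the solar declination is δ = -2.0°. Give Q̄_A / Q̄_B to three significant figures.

Q̄_A / Q̄_B ≈ 0.0432

— Configuration A (ϕ=+84.7°):
Solar declination: sin δ = sin ε · sin L_s = sin 23.44° × sin 352.0° = -0.05536, so δ = -3.174°.
cos h₀ = −tan(+84.7°) tan(-3.174°) = 0.5977, h₀ = 0.9302 rad.
Bracket: h₀ sin ϕ sin δ + cos ϕ cos δ sin h₀ = 0.9302×0.99572×-0.05536 + 0.09237×0.99847×0.80172 = -0.051275 + 0.073942 = 0.022667.
Q̄ = (S_0/π) × [bracket] = (1361/π) × 0.022667 = 9.8198 W/m².
— Configuration B (ϕ=+55.3°):
cos h₀ = −tan(+55.3°) tan(-2.000°) = 0.0504, h₀ = 1.5203 rad.
Bracket: h₀ sin ϕ sin δ + cos ϕ cos δ sin h₀ = 1.5203×0.82214×-0.03490 + 0.56928×0.99939×0.99873 = -0.043621 + 0.568210 = 0.524589.
Q̄ = (S_0/π) × [bracket] = (1361/π) × 0.524589 = 227.26 W/m².
Ratio Q̄_A / Q̄_B = 9.8198 / 227.26 = 0.04321.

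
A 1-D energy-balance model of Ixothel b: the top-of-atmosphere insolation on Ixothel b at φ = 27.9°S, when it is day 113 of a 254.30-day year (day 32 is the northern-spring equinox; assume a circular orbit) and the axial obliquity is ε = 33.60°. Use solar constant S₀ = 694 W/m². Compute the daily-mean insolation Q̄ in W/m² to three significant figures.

Q̄ ≈ 95.2 W/m²

Solar longitude: λ_s = 360° × (113 − 32)/254.30 = 114.668°.
sin δ = sin 33.60° × sin 114.668° = 0.50289, so δ = +30.191°.
cos H₀ = −tan(-27.9°) tan(+30.191°) = 0.3081, H₀ = 1.2576 rad.
Bracket: H₀ sin φ sin δ + cos φ cos δ sin H₀ = 1.2576×-0.46793×0.50289 + 0.88377×0.86435×0.95137 = -0.295935 + 0.726739 = 0.430804.
Q̄ = (S₀/π) × [bracket] = (694/π) × 0.430804 = 95.17 W/m².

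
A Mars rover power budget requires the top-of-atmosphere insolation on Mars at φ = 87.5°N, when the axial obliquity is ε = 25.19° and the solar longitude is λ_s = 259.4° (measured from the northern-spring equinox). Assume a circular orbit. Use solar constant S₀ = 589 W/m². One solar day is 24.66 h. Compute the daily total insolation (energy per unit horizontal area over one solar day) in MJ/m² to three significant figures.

Solar declination: sin δ = sin ε · sin λ_s = sin 25.19° × sin 259.4° = -0.41836, so δ = -24.731°.
cos H₀ = −tan(+87.5°) tan(-24.731°) = 10.5496 ≥ 1 ⇒ polar night, H₀ = 0 and Q̄ = 0.
Daily total = Q̄ × 24.66 h × 3600 s/h = 0.00 MJ/m².

0.00 MJ/m²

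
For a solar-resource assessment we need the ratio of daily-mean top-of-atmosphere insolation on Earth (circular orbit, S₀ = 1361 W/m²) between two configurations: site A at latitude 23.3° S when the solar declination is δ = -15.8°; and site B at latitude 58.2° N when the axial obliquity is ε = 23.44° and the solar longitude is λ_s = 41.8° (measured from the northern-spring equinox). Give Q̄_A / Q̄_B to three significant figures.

— Configuration A (φ=-23.3°):
cos H₀ = −tan(-23.3°) tan(-15.800°) = -0.1219, H₀ = 1.6930 rad.
Bracket: H₀ sin φ sin δ + cos φ cos δ sin H₀ = 1.6930×-0.39555×-0.27228 + 0.91845×0.96222×0.99255 = 0.182337 + 0.877167 = 1.059504.
Q̄ = (S₀/π) × [bracket] = (1361/π) × 1.059504 = 459.00 W/m².
— Configuration B (φ=+58.2°):
Solar declination: sin δ = sin ε · sin λ_s = sin 23.44° × sin 41.8° = 0.26514, so δ = +15.375°.
cos H₀ = −tan(+58.2°) tan(+15.375°) = -0.4435, H₀ = 2.0303 rad.
Bracket: H₀ sin φ sin δ + cos φ cos δ sin H₀ = 2.0303×0.84989×0.26514 + 0.52696×0.96421×0.89628 = 0.457507 + 0.455400 = 0.912907.
Q̄ = (S₀/π) × [bracket] = (1361/π) × 0.912907 = 395.49 W/m².
Ratio Q̄_A / Q̄_B = 459.00 / 395.49 = 1.161.

Q̄_A / Q̄_B ≈ 1.16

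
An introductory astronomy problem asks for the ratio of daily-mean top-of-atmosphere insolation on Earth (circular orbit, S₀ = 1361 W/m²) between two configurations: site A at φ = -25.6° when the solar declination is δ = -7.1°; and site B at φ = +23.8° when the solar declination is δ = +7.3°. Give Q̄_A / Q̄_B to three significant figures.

Q̄_A / Q̄_B ≈ 0.991

— Configuration A (φ=-25.6°):
cos H₀ = −tan(-25.6°) tan(-7.100°) = -0.0597, H₀ = 1.6305 rad.
Bracket: H₀ sin φ sin δ + cos φ cos δ sin H₀ = 1.6305×-0.43209×-0.12360 + 0.90183×0.99233×0.99822 = 0.087079 + 0.893320 = 0.980399.
Q̄ = (S₀/π) × [bracket] = (1361/π) × 0.980399 = 424.73 W/m².
— Configuration B (φ=+23.8°):
cos H₀ = −tan(+23.8°) tan(+7.300°) = -0.0565, H₀ = 1.6273 rad.
Bracket: H₀ sin φ sin δ + cos φ cos δ sin H₀ = 1.6273×0.40355×0.12706 + 0.91496×0.99189×0.99840 = 0.083440 + 0.906088 = 0.989528.
Q̄ = (S₀/π) × [bracket] = (1361/π) × 0.989528 = 428.68 W/m².
Ratio Q̄_A / Q̄_B = 424.73 / 428.68 = 0.9908.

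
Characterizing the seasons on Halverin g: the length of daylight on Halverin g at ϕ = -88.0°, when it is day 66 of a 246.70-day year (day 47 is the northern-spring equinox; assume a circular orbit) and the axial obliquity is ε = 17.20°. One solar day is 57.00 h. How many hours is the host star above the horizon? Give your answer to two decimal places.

Solar longitude: L_s = 360° × (66 − 47)/246.70 = 27.726°.
sin δ = sin 17.20° × sin 27.726° = 0.13758, so δ = +7.908°.
cos h₀ = −tan ϕ · tan δ = 3.9775 ≥ 1, so the host star never rises (polar night) and h₀ = 0.
Daylight = 2h₀/(2π) × 57.00 h = (0.0000/π) × 57.00 = 0.00 h.

0.00 h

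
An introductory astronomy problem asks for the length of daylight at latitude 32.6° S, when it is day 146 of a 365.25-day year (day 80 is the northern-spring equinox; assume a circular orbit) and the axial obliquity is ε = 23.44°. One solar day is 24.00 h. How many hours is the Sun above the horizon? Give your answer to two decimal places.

Solar longitude: L_s = 360° × (146 − 80)/365.25 = 65.051°.
sin δ = sin 23.44° × sin 65.051° = 0.36067, so δ = +21.141°.
cos h₀ = −tan ϕ · tan δ = −tan(-32.6°) × tan(+21.141°) = 0.2473, so h₀ = 1.3209 rad = 75.68°.
Daylight = 2h₀/(2π) × 24.00 h = (1.3209/π) × 24.00 = 10.09 h.

10.09 h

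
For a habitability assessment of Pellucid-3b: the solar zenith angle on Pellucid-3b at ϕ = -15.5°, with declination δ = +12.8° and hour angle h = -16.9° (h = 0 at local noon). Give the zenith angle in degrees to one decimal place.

θ_z = 32.9°

cos θ_z = sin ϕ sin δ + cos ϕ cos δ cos h = -0.059206 + 0.899102 = 0.839896.
θ_z = arccos(0.839896) = 32.9°.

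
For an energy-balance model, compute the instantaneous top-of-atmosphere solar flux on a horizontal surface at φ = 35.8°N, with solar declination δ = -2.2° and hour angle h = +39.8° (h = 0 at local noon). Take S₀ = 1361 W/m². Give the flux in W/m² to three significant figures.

cos θ_z = sin φ sin δ + cos φ cos δ cos h = -0.022455 + 0.622668 = 0.600213.
Flux = S₀ · cos θ_z = 1361 × 0.600213 = 816.9 W/m².

817 W/m²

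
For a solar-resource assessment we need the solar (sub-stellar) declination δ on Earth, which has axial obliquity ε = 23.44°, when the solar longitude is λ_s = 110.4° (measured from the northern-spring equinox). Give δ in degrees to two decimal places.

δ = +21.89°

sin δ = sin ε · sin λ_s = sin 23.44° × sin 110.4° = 0.372840.
δ = arcsin(0.372840) = +21.89°.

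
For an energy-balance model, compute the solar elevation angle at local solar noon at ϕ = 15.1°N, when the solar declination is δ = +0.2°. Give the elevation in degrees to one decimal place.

At local noon the hour angle is zero, so the zenith angle equals |ϕ − δ| = |+15.1° − (+0.200°)| = 14.900°.
Elevation = 90° − 14.900° = 75.1°.

75.1°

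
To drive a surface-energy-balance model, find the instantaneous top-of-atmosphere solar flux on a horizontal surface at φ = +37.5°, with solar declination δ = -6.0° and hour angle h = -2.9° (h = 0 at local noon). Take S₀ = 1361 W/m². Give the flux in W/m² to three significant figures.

986 W/m²

cos θ_z = sin φ sin δ + cos φ cos δ cos h = -0.063633 + 0.787997 = 0.724364.
Flux = S₀ · cos θ_z = 1361 × 0.724364 = 985.9 W/m².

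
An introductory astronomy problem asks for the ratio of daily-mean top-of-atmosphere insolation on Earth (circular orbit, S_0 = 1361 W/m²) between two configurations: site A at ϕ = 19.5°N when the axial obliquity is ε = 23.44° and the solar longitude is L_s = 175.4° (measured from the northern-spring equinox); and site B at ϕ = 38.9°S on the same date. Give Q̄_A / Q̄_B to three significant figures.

Q̄_A / Q̄_B ≈ 1.28

— Configuration A (ϕ=+19.5°):
Solar declination: sin δ = sin ε · sin L_s = sin 23.44° × sin 175.4° = 0.03190, so δ = +1.828°.
cos h₀ = −tan(+19.5°) tan(+1.828°) = -0.0113, h₀ = 1.5821 rad.
Bracket: h₀ sin ϕ sin δ + cos ϕ cos δ sin h₀ = 1.5821×0.33381×0.03190 + 0.94264×0.99949×0.99994 = 0.016847 + 0.942103 = 0.958950.
Q̄ = (S_0/π) × [bracket] = (1361/π) × 0.958950 = 415.44 W/m².
— Configuration B (ϕ=-38.9°):
cos h₀ = −tan(-38.9°) tan(+1.828°) = 0.0258, h₀ = 1.5450 rad.
Bracket: h₀ sin ϕ sin δ + cos ϕ cos δ sin h₀ = 1.5450×-0.62796×0.03190 + 0.77824×0.99949×0.99967 = -0.030949 + 0.777586 = 0.746637.
Q̄ = (S_0/π) × [bracket] = (1361/π) × 0.746637 = 323.46 W/m².
Ratio Q̄_A / Q̄_B = 415.44 / 323.46 = 1.284.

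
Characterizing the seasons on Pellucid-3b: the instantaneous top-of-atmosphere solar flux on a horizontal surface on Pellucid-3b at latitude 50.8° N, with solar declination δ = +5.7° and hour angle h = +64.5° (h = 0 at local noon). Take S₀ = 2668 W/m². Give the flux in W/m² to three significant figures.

cos θ_z = sin φ sin δ + cos φ cos δ cos h = 0.076967 + 0.270750 = 0.347717.
Flux = S₀ · cos θ_z = 2668 × 0.347717 = 927.7 W/m².

928 W/m²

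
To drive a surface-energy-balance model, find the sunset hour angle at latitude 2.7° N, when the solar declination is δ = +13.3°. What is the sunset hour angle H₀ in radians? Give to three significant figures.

cos H₀ = −tan φ · tan δ = −tan(+2.7°) × tan(+13.300°) = -0.0111, so H₀ = 1.5819 rad = 90.64°.

H₀ = 1.58 rad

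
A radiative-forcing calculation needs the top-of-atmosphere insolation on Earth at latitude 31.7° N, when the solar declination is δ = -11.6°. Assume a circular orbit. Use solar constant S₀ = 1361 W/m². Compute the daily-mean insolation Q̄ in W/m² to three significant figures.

Q̄ ≈ 292 W/m²

cos H₀ = −tan(+31.7°) tan(-11.600°) = 0.1268, H₀ = 1.4437 rad.
Bracket: H₀ sin φ sin δ + cos φ cos δ sin H₀ = 1.4437×0.52547×-0.20108 + 0.85081×0.97958×0.99193 = -0.152544 + 0.826711 = 0.674167.
Q̄ = (S₀/π) × [bracket] = (1361/π) × 0.674167 = 292.1 W/m².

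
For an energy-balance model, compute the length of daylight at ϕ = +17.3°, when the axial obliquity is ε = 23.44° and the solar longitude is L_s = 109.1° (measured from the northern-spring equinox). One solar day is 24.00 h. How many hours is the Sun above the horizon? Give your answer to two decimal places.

12.97 h

Solar declination: sin δ = sin ε · sin L_s = sin 23.44° × sin 109.1° = 0.37589, so δ = +22.079°.
cos h₀ = −tan ϕ · tan δ = −tan(+17.3°) × tan(+22.079°) = -0.1263, so h₀ = 1.6975 rad = 97.26°.
Daylight = 2h₀/(2π) × 24.00 h = (1.6975/π) × 24.00 = 12.97 h.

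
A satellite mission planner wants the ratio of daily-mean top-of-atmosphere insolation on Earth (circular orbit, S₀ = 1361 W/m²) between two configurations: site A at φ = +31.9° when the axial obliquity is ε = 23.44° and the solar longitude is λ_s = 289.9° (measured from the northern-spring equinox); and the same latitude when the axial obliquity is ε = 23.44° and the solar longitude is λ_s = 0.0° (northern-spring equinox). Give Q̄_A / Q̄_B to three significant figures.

— Configuration A (φ=+31.9°):
Solar declination: sin δ = sin ε · sin λ_s = sin 23.44° × sin 289.9° = -0.37404, so δ = -21.965°.
cos H₀ = −tan(+31.9°) tan(-21.965°) = 0.2510, H₀ = 1.3170 rad.
Bracket: H₀ sin φ sin δ + cos φ cos δ sin H₀ = 1.3170×0.52844×-0.37404 + 0.84897×0.92741×0.96798 = -0.260315 + 0.762133 = 0.501818.
Q̄ = (S₀/π) × [bracket] = (1361/π) × 0.501818 = 217.40 W/m².
— Configuration B (φ=+31.9°):
Solar declination: sin δ = sin ε · sin λ_s = sin 23.44° × sin 0.0° = 0.00000, so δ = +0.000°.
cos H₀ = −tan(+31.9°) tan(+0.000°) = -0.0000, H₀ = 1.5708 rad.
Bracket: H₀ sin φ sin δ + cos φ cos δ sin H₀ = 1.5708×0.52844×0.00000 + 0.84897×1.00000×1.00000 = 0.000000 + 0.848970 = 0.848970.
Q̄ = (S₀/π) × [bracket] = (1361/π) × 0.848970 = 367.79 W/m².
Ratio Q̄_A / Q̄_B = 217.40 / 367.79 = 0.5911.

Q̄_A / Q̄_B ≈ 0.591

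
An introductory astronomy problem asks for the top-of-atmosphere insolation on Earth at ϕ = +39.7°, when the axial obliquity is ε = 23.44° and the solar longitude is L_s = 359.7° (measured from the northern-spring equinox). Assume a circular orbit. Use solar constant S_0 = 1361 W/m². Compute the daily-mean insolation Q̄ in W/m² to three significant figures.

Q̄ ≈ 332 W/m²

Solar declination: sin δ = sin ε · sin L_s = sin 23.44° × sin 359.7° = -0.00208, so δ = -0.119°.
cos h₀ = −tan(+39.7°) tan(-0.119°) = 0.0017, h₀ = 1.5691 rad.
Bracket: h₀ sin ϕ sin δ + cos ϕ cos δ sin h₀ = 1.5691×0.63877×-0.00208 + 0.76940×1.00000×1.00000 = -0.002085 + 0.769400 = 0.767315.
Q̄ = (S_0/π) × [bracket] = (1361/π) × 0.767315 = 332.4 W/m².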